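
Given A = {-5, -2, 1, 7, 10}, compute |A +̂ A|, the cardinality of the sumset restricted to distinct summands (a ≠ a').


Restricted sumset: A +̂ A = {a + a' : a ∈ A, a' ∈ A, a ≠ a'}.
Equivalently, take A + A and drop any sum 2a that is achievable ONLY as a + a for a ∈ A (i.e. sums representable only with equal summands).
Enumerate pairs (a, a') with a < a' (symmetric, so each unordered pair gives one sum; this covers all a ≠ a'):
  -5 + -2 = -7
  -5 + 1 = -4
  -5 + 7 = 2
  -5 + 10 = 5
  -2 + 1 = -1
  -2 + 7 = 5
  -2 + 10 = 8
  1 + 7 = 8
  1 + 10 = 11
  7 + 10 = 17
Collected distinct sums: {-7, -4, -1, 2, 5, 8, 11, 17}
|A +̂ A| = 8
(Reference bound: |A +̂ A| ≥ 2|A| - 3 for |A| ≥ 2, with |A| = 5 giving ≥ 7.)

|A +̂ A| = 8


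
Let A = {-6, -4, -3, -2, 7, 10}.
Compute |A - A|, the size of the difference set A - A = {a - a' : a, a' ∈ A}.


A - A = {a - a' : a, a' ∈ A}; |A| = 6.
Bounds: 2|A|-1 ≤ |A - A| ≤ |A|² - |A| + 1, i.e. 11 ≤ |A - A| ≤ 31.
Note: 0 ∈ A - A always (from a - a). The set is symmetric: if d ∈ A - A then -d ∈ A - A.
Enumerate nonzero differences d = a - a' with a > a' (then include -d):
Positive differences: {1, 2, 3, 4, 9, 10, 11, 12, 13, 14, 16}
Full difference set: {0} ∪ (positive diffs) ∪ (negative diffs).
|A - A| = 1 + 2·11 = 23 (matches direct enumeration: 23).

|A - A| = 23


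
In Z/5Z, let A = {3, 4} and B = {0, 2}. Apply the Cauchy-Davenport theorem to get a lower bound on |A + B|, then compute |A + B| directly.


Cauchy-Davenport: |A + B| ≥ min(p, |A| + |B| - 1) for A, B nonempty in Z/pZ.
|A| = 2, |B| = 2, p = 5.
CD lower bound = min(5, 2 + 2 - 1) = min(5, 3) = 3.
Compute A + B mod 5 directly:
a = 3: 3+0=3, 3+2=0
a = 4: 4+0=4, 4+2=1
A + B = {0, 1, 3, 4}, so |A + B| = 4.
Verify: 4 ≥ 3? Yes ✓.

CD lower bound = 3, actual |A + B| = 4.


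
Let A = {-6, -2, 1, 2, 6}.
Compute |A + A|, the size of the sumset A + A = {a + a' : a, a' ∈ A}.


A + A = {a + a' : a, a' ∈ A}; |A| = 5.
General bounds: 2|A| - 1 ≤ |A + A| ≤ |A|(|A|+1)/2, i.e. 9 ≤ |A + A| ≤ 15.
Lower bound 2|A|-1 is attained iff A is an arithmetic progression.
Enumerate sums a + a' for a ≤ a' (symmetric, so this suffices):
a = -6: -6+-6=-12, -6+-2=-8, -6+1=-5, -6+2=-4, -6+6=0
a = -2: -2+-2=-4, -2+1=-1, -2+2=0, -2+6=4
a = 1: 1+1=2, 1+2=3, 1+6=7
a = 2: 2+2=4, 2+6=8
a = 6: 6+6=12
Distinct sums: {-12, -8, -5, -4, -1, 0, 2, 3, 4, 7, 8, 12}
|A + A| = 12

|A + A| = 12


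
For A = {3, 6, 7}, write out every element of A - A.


A - A = {a - a' : a, a' ∈ A}.
Compute a - a' for each ordered pair (a, a'):
a = 3: 3-3=0, 3-6=-3, 3-7=-4
a = 6: 6-3=3, 6-6=0, 6-7=-1
a = 7: 7-3=4, 7-6=1, 7-7=0
Collecting distinct values (and noting 0 appears from a-a):
A - A = {-4, -3, -1, 0, 1, 3, 4}
|A - A| = 7

A - A = {-4, -3, -1, 0, 1, 3, 4}


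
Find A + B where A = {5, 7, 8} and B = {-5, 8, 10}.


A + B = {a + b : a ∈ A, b ∈ B}.
Enumerate all |A|·|B| = 3·3 = 9 pairs (a, b) and collect distinct sums.
a = 5: 5+-5=0, 5+8=13, 5+10=15
a = 7: 7+-5=2, 7+8=15, 7+10=17
a = 8: 8+-5=3, 8+8=16, 8+10=18
Collecting distinct sums: A + B = {0, 2, 3, 13, 15, 16, 17, 18}
|A + B| = 8

A + B = {0, 2, 3, 13, 15, 16, 17, 18}


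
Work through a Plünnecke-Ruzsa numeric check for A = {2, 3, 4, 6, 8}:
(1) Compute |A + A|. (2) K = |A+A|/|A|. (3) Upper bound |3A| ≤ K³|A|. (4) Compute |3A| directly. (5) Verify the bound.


|A| = 5.
Step 1: Compute A + A by enumerating all 25 pairs.
A + A = {4, 5, 6, 7, 8, 9, 10, 11, 12, 14, 16}, so |A + A| = 11.
Step 2: Doubling constant K = |A + A|/|A| = 11/5 = 11/5 ≈ 2.2000.
Step 3: Plünnecke-Ruzsa gives |3A| ≤ K³·|A| = (2.2000)³ · 5 ≈ 53.2400.
Step 4: Compute 3A = A + A + A directly by enumerating all triples (a,b,c) ∈ A³; |3A| = 17.
Step 5: Check 17 ≤ 53.2400? Yes ✓.

K = 11/5, Plünnecke-Ruzsa bound K³|A| ≈ 53.2400, |3A| = 17, inequality holds.


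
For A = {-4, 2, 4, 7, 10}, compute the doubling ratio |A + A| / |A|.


|A| = 5.
Compute A + A by enumerating all 25 pairs.
A + A = {-8, -2, 0, 3, 4, 6, 8, 9, 11, 12, 14, 17, 20}, so |A + A| = 13.
K = |A + A| / |A| = 13/5 (already in lowest terms) ≈ 2.6000.
Reference: AP of size 5 gives K = 9/5 ≈ 1.8000; a fully generic set of size 5 gives K ≈ 3.0000.

|A| = 5, |A + A| = 13, K = 13/5.


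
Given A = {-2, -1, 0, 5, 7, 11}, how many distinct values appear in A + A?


A + A = {a + a' : a, a' ∈ A}; |A| = 6.
General bounds: 2|A| - 1 ≤ |A + A| ≤ |A|(|A|+1)/2, i.e. 11 ≤ |A + A| ≤ 21.
Lower bound 2|A|-1 is attained iff A is an arithmetic progression.
Enumerate sums a + a' for a ≤ a' (symmetric, so this suffices):
a = -2: -2+-2=-4, -2+-1=-3, -2+0=-2, -2+5=3, -2+7=5, -2+11=9
a = -1: -1+-1=-2, -1+0=-1, -1+5=4, -1+7=6, -1+11=10
a = 0: 0+0=0, 0+5=5, 0+7=7, 0+11=11
a = 5: 5+5=10, 5+7=12, 5+11=16
a = 7: 7+7=14, 7+11=18
a = 11: 11+11=22
Distinct sums: {-4, -3, -2, -1, 0, 3, 4, 5, 6, 7, 9, 10, 11, 12, 14, 16, 18, 22}
|A + A| = 18

|A + A| = 18


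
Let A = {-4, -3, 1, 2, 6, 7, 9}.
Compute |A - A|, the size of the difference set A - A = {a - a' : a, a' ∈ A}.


A - A = {a - a' : a, a' ∈ A}; |A| = 7.
Bounds: 2|A|-1 ≤ |A - A| ≤ |A|² - |A| + 1, i.e. 13 ≤ |A - A| ≤ 43.
Note: 0 ∈ A - A always (from a - a). The set is symmetric: if d ∈ A - A then -d ∈ A - A.
Enumerate nonzero differences d = a - a' with a > a' (then include -d):
Positive differences: {1, 2, 3, 4, 5, 6, 7, 8, 9, 10, 11, 12, 13}
Full difference set: {0} ∪ (positive diffs) ∪ (negative diffs).
|A - A| = 1 + 2·13 = 27 (matches direct enumeration: 27).

|A - A| = 27


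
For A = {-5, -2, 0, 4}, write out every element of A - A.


A - A = {a - a' : a, a' ∈ A}.
Compute a - a' for each ordered pair (a, a'):
a = -5: -5--5=0, -5--2=-3, -5-0=-5, -5-4=-9
a = -2: -2--5=3, -2--2=0, -2-0=-2, -2-4=-6
a = 0: 0--5=5, 0--2=2, 0-0=0, 0-4=-4
a = 4: 4--5=9, 4--2=6, 4-0=4, 4-4=0
Collecting distinct values (and noting 0 appears from a-a):
A - A = {-9, -6, -5, -4, -3, -2, 0, 2, 3, 4, 5, 6, 9}
|A - A| = 13

A - A = {-9, -6, -5, -4, -3, -2, 0, 2, 3, 4, 5, 6, 9}


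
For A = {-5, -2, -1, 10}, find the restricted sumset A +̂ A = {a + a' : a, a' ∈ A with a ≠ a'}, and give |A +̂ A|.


Restricted sumset: A +̂ A = {a + a' : a ∈ A, a' ∈ A, a ≠ a'}.
Equivalently, take A + A and drop any sum 2a that is achievable ONLY as a + a for a ∈ A (i.e. sums representable only with equal summands).
Enumerate pairs (a, a') with a < a' (symmetric, so each unordered pair gives one sum; this covers all a ≠ a'):
  -5 + -2 = -7
  -5 + -1 = -6
  -5 + 10 = 5
  -2 + -1 = -3
  -2 + 10 = 8
  -1 + 10 = 9
Collected distinct sums: {-7, -6, -3, 5, 8, 9}
|A +̂ A| = 6
(Reference bound: |A +̂ A| ≥ 2|A| - 3 for |A| ≥ 2, with |A| = 4 giving ≥ 5.)

|A +̂ A| = 6


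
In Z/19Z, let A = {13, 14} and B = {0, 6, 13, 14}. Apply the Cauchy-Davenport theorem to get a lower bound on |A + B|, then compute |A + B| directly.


Cauchy-Davenport: |A + B| ≥ min(p, |A| + |B| - 1) for A, B nonempty in Z/pZ.
|A| = 2, |B| = 4, p = 19.
CD lower bound = min(19, 2 + 4 - 1) = min(19, 5) = 5.
Compute A + B mod 19 directly:
a = 13: 13+0=13, 13+6=0, 13+13=7, 13+14=8
a = 14: 14+0=14, 14+6=1, 14+13=8, 14+14=9
A + B = {0, 1, 7, 8, 9, 13, 14}, so |A + B| = 7.
Verify: 7 ≥ 5? Yes ✓.

CD lower bound = 5, actual |A + B| = 7.


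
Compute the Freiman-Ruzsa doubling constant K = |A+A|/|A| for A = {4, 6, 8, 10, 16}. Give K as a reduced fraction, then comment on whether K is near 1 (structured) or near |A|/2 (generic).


|A| = 5.
Compute A + A by enumerating all 25 pairs.
A + A = {8, 10, 12, 14, 16, 18, 20, 22, 24, 26, 32}, so |A + A| = 11.
K = |A + A| / |A| = 11/5 (already in lowest terms) ≈ 2.2000.
Reference: AP of size 5 gives K = 9/5 ≈ 1.8000; a fully generic set of size 5 gives K ≈ 3.0000.

|A| = 5, |A + A| = 11, K = 11/5.


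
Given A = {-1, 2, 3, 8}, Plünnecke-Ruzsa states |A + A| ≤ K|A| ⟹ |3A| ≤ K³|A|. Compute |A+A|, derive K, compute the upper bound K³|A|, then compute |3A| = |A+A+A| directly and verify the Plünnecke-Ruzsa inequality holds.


|A| = 4.
Step 1: Compute A + A by enumerating all 16 pairs.
A + A = {-2, 1, 2, 4, 5, 6, 7, 10, 11, 16}, so |A + A| = 10.
Step 2: Doubling constant K = |A + A|/|A| = 10/4 = 10/4 ≈ 2.5000.
Step 3: Plünnecke-Ruzsa gives |3A| ≤ K³·|A| = (2.5000)³ · 4 ≈ 62.5000.
Step 4: Compute 3A = A + A + A directly by enumerating all triples (a,b,c) ∈ A³; |3A| = 18.
Step 5: Check 18 ≤ 62.5000? Yes ✓.

K = 10/4, Plünnecke-Ruzsa bound K³|A| ≈ 62.5000, |3A| = 18, inequality holds.


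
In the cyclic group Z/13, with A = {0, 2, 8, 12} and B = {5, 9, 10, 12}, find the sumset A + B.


Work in Z/13Z: reduce every sum a + b modulo 13.
Enumerate all 16 pairs:
a = 0: 0+5=5, 0+9=9, 0+10=10, 0+12=12
a = 2: 2+5=7, 2+9=11, 2+10=12, 2+12=1
a = 8: 8+5=0, 8+9=4, 8+10=5, 8+12=7
a = 12: 12+5=4, 12+9=8, 12+10=9, 12+12=11
Distinct residues collected: {0, 1, 4, 5, 7, 8, 9, 10, 11, 12}
|A + B| = 10 (out of 13 total residues).

A + B = {0, 1, 4, 5, 7, 8, 9, 10, 11, 12}


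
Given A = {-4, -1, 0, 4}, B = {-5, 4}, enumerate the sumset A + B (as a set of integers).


A + B = {a + b : a ∈ A, b ∈ B}.
Enumerate all |A|·|B| = 4·2 = 8 pairs (a, b) and collect distinct sums.
a = -4: -4+-5=-9, -4+4=0
a = -1: -1+-5=-6, -1+4=3
a = 0: 0+-5=-5, 0+4=4
a = 4: 4+-5=-1, 4+4=8
Collecting distinct sums: A + B = {-9, -6, -5, -1, 0, 3, 4, 8}
|A + B| = 8

A + B = {-9, -6, -5, -1, 0, 3, 4, 8}


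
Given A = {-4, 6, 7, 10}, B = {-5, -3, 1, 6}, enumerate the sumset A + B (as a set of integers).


A + B = {a + b : a ∈ A, b ∈ B}.
Enumerate all |A|·|B| = 4·4 = 16 pairs (a, b) and collect distinct sums.
a = -4: -4+-5=-9, -4+-3=-7, -4+1=-3, -4+6=2
a = 6: 6+-5=1, 6+-3=3, 6+1=7, 6+6=12
a = 7: 7+-5=2, 7+-3=4, 7+1=8, 7+6=13
a = 10: 10+-5=5, 10+-3=7, 10+1=11, 10+6=16
Collecting distinct sums: A + B = {-9, -7, -3, 1, 2, 3, 4, 5, 7, 8, 11, 12, 13, 16}
|A + B| = 14

A + B = {-9, -7, -3, 1, 2, 3, 4, 5, 7, 8, 11, 12, 13, 16}


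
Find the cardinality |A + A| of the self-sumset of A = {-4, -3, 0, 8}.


A + A = {a + a' : a, a' ∈ A}; |A| = 4.
General bounds: 2|A| - 1 ≤ |A + A| ≤ |A|(|A|+1)/2, i.e. 7 ≤ |A + A| ≤ 10.
Lower bound 2|A|-1 is attained iff A is an arithmetic progression.
Enumerate sums a + a' for a ≤ a' (symmetric, so this suffices):
a = -4: -4+-4=-8, -4+-3=-7, -4+0=-4, -4+8=4
a = -3: -3+-3=-6, -3+0=-3, -3+8=5
a = 0: 0+0=0, 0+8=8
a = 8: 8+8=16
Distinct sums: {-8, -7, -6, -4, -3, 0, 4, 5, 8, 16}
|A + A| = 10

|A + A| = 10


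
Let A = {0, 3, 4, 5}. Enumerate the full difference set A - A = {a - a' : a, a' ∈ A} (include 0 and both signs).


A - A = {a - a' : a, a' ∈ A}.
Compute a - a' for each ordered pair (a, a'):
a = 0: 0-0=0, 0-3=-3, 0-4=-4, 0-5=-5
a = 3: 3-0=3, 3-3=0, 3-4=-1, 3-5=-2
a = 4: 4-0=4, 4-3=1, 4-4=0, 4-5=-1
a = 5: 5-0=5, 5-3=2, 5-4=1, 5-5=0
Collecting distinct values (and noting 0 appears from a-a):
A - A = {-5, -4, -3, -2, -1, 0, 1, 2, 3, 4, 5}
|A - A| = 11

A - A = {-5, -4, -3, -2, -1, 0, 1, 2, 3, 4, 5}


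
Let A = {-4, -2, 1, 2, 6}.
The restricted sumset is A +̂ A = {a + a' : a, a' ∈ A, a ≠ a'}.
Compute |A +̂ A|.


Restricted sumset: A +̂ A = {a + a' : a ∈ A, a' ∈ A, a ≠ a'}.
Equivalently, take A + A and drop any sum 2a that is achievable ONLY as a + a for a ∈ A (i.e. sums representable only with equal summands).
Enumerate pairs (a, a') with a < a' (symmetric, so each unordered pair gives one sum; this covers all a ≠ a'):
  -4 + -2 = -6
  -4 + 1 = -3
  -4 + 2 = -2
  -4 + 6 = 2
  -2 + 1 = -1
  -2 + 2 = 0
  -2 + 6 = 4
  1 + 2 = 3
  1 + 6 = 7
  2 + 6 = 8
Collected distinct sums: {-6, -3, -2, -1, 0, 2, 3, 4, 7, 8}
|A +̂ A| = 10
(Reference bound: |A +̂ A| ≥ 2|A| - 3 for |A| ≥ 2, with |A| = 5 giving ≥ 7.)

|A +̂ A| = 10


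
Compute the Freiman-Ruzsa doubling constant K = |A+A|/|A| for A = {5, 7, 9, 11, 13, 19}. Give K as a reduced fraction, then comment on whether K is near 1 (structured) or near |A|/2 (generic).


|A| = 6.
Compute A + A by enumerating all 36 pairs.
A + A = {10, 12, 14, 16, 18, 20, 22, 24, 26, 28, 30, 32, 38}, so |A + A| = 13.
K = |A + A| / |A| = 13/6 (already in lowest terms) ≈ 2.1667.
Reference: AP of size 6 gives K = 11/6 ≈ 1.8333; a fully generic set of size 6 gives K ≈ 3.5000.

|A| = 6, |A + A| = 13, K = 13/6.


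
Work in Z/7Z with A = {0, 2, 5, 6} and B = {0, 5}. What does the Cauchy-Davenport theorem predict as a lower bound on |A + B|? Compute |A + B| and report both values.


Cauchy-Davenport: |A + B| ≥ min(p, |A| + |B| - 1) for A, B nonempty in Z/pZ.
|A| = 4, |B| = 2, p = 7.
CD lower bound = min(7, 4 + 2 - 1) = min(7, 5) = 5.
Compute A + B mod 7 directly:
a = 0: 0+0=0, 0+5=5
a = 2: 2+0=2, 2+5=0
a = 5: 5+0=5, 5+5=3
a = 6: 6+0=6, 6+5=4
A + B = {0, 2, 3, 4, 5, 6}, so |A + B| = 6.
Verify: 6 ≥ 5? Yes ✓.

CD lower bound = 5, actual |A + B| = 6.


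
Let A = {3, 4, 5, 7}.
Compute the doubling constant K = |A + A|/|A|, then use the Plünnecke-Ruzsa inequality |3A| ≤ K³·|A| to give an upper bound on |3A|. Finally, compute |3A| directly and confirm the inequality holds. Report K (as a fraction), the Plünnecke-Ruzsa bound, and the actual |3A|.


|A| = 4.
Step 1: Compute A + A by enumerating all 16 pairs.
A + A = {6, 7, 8, 9, 10, 11, 12, 14}, so |A + A| = 8.
Step 2: Doubling constant K = |A + A|/|A| = 8/4 = 8/4 ≈ 2.0000.
Step 3: Plünnecke-Ruzsa gives |3A| ≤ K³·|A| = (2.0000)³ · 4 ≈ 32.0000.
Step 4: Compute 3A = A + A + A directly by enumerating all triples (a,b,c) ∈ A³; |3A| = 12.
Step 5: Check 12 ≤ 32.0000? Yes ✓.

K = 8/4, Plünnecke-Ruzsa bound K³|A| ≈ 32.0000, |3A| = 12, inequality holds.


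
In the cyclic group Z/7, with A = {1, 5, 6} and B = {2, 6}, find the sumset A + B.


Work in Z/7Z: reduce every sum a + b modulo 7.
Enumerate all 6 pairs:
a = 1: 1+2=3, 1+6=0
a = 5: 5+2=0, 5+6=4
a = 6: 6+2=1, 6+6=5
Distinct residues collected: {0, 1, 3, 4, 5}
|A + B| = 5 (out of 7 total residues).

A + B = {0, 1, 3, 4, 5}


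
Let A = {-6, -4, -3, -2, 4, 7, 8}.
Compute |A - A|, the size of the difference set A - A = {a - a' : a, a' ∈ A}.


A - A = {a - a' : a, a' ∈ A}; |A| = 7.
Bounds: 2|A|-1 ≤ |A - A| ≤ |A|² - |A| + 1, i.e. 13 ≤ |A - A| ≤ 43.
Note: 0 ∈ A - A always (from a - a). The set is symmetric: if d ∈ A - A then -d ∈ A - A.
Enumerate nonzero differences d = a - a' with a > a' (then include -d):
Positive differences: {1, 2, 3, 4, 6, 7, 8, 9, 10, 11, 12, 13, 14}
Full difference set: {0} ∪ (positive diffs) ∪ (negative diffs).
|A - A| = 1 + 2·13 = 27 (matches direct enumeration: 27).

|A - A| = 27


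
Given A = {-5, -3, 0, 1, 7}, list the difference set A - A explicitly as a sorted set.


A - A = {a - a' : a, a' ∈ A}.
Compute a - a' for each ordered pair (a, a'):
a = -5: -5--5=0, -5--3=-2, -5-0=-5, -5-1=-6, -5-7=-12
a = -3: -3--5=2, -3--3=0, -3-0=-3, -3-1=-4, -3-7=-10
a = 0: 0--5=5, 0--3=3, 0-0=0, 0-1=-1, 0-7=-7
a = 1: 1--5=6, 1--3=4, 1-0=1, 1-1=0, 1-7=-6
a = 7: 7--5=12, 7--3=10, 7-0=7, 7-1=6, 7-7=0
Collecting distinct values (and noting 0 appears from a-a):
A - A = {-12, -10, -7, -6, -5, -4, -3, -2, -1, 0, 1, 2, 3, 4, 5, 6, 7, 10, 12}
|A - A| = 19

A - A = {-12, -10, -7, -6, -5, -4, -3, -2, -1, 0, 1, 2, 3, 4, 5, 6, 7, 10, 12}


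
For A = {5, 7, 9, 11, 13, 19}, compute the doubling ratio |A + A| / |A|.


|A| = 6.
Compute A + A by enumerating all 36 pairs.
A + A = {10, 12, 14, 16, 18, 20, 22, 24, 26, 28, 30, 32, 38}, so |A + A| = 13.
K = |A + A| / |A| = 13/6 (already in lowest terms) ≈ 2.1667.
Reference: AP of size 6 gives K = 11/6 ≈ 1.8333; a fully generic set of size 6 gives K ≈ 3.5000.

|A| = 6, |A + A| = 13, K = 13/6.


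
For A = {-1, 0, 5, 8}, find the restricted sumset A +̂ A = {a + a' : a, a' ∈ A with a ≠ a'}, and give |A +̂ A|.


Restricted sumset: A +̂ A = {a + a' : a ∈ A, a' ∈ A, a ≠ a'}.
Equivalently, take A + A and drop any sum 2a that is achievable ONLY as a + a for a ∈ A (i.e. sums representable only with equal summands).
Enumerate pairs (a, a') with a < a' (symmetric, so each unordered pair gives one sum; this covers all a ≠ a'):
  -1 + 0 = -1
  -1 + 5 = 4
  -1 + 8 = 7
  0 + 5 = 5
  0 + 8 = 8
  5 + 8 = 13
Collected distinct sums: {-1, 4, 5, 7, 8, 13}
|A +̂ A| = 6
(Reference bound: |A +̂ A| ≥ 2|A| - 3 for |A| ≥ 2, with |A| = 4 giving ≥ 5.)

|A +̂ A| = 6


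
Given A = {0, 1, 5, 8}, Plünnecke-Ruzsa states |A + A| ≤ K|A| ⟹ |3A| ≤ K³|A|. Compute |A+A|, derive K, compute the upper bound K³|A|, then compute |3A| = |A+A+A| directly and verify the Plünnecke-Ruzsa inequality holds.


|A| = 4.
Step 1: Compute A + A by enumerating all 16 pairs.
A + A = {0, 1, 2, 5, 6, 8, 9, 10, 13, 16}, so |A + A| = 10.
Step 2: Doubling constant K = |A + A|/|A| = 10/4 = 10/4 ≈ 2.5000.
Step 3: Plünnecke-Ruzsa gives |3A| ≤ K³·|A| = (2.5000)³ · 4 ≈ 62.5000.
Step 4: Compute 3A = A + A + A directly by enumerating all triples (a,b,c) ∈ A³; |3A| = 19.
Step 5: Check 19 ≤ 62.5000? Yes ✓.

K = 10/4, Plünnecke-Ruzsa bound K³|A| ≈ 62.5000, |3A| = 19, inequality holds.


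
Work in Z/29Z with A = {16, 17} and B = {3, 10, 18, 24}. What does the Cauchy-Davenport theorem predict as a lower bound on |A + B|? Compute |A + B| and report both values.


Cauchy-Davenport: |A + B| ≥ min(p, |A| + |B| - 1) for A, B nonempty in Z/pZ.
|A| = 2, |B| = 4, p = 29.
CD lower bound = min(29, 2 + 4 - 1) = min(29, 5) = 5.
Compute A + B mod 29 directly:
a = 16: 16+3=19, 16+10=26, 16+18=5, 16+24=11
a = 17: 17+3=20, 17+10=27, 17+18=6, 17+24=12
A + B = {5, 6, 11, 12, 19, 20, 26, 27}, so |A + B| = 8.
Verify: 8 ≥ 5? Yes ✓.

CD lower bound = 5, actual |A + B| = 8.


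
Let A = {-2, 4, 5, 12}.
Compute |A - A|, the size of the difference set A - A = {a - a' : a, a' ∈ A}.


A - A = {a - a' : a, a' ∈ A}; |A| = 4.
Bounds: 2|A|-1 ≤ |A - A| ≤ |A|² - |A| + 1, i.e. 7 ≤ |A - A| ≤ 13.
Note: 0 ∈ A - A always (from a - a). The set is symmetric: if d ∈ A - A then -d ∈ A - A.
Enumerate nonzero differences d = a - a' with a > a' (then include -d):
Positive differences: {1, 6, 7, 8, 14}
Full difference set: {0} ∪ (positive diffs) ∪ (negative diffs).
|A - A| = 1 + 2·5 = 11 (matches direct enumeration: 11).

|A - A| = 11


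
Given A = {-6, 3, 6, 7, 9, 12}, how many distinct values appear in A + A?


A + A = {a + a' : a, a' ∈ A}; |A| = 6.
General bounds: 2|A| - 1 ≤ |A + A| ≤ |A|(|A|+1)/2, i.e. 11 ≤ |A + A| ≤ 21.
Lower bound 2|A|-1 is attained iff A is an arithmetic progression.
Enumerate sums a + a' for a ≤ a' (symmetric, so this suffices):
a = -6: -6+-6=-12, -6+3=-3, -6+6=0, -6+7=1, -6+9=3, -6+12=6
a = 3: 3+3=6, 3+6=9, 3+7=10, 3+9=12, 3+12=15
a = 6: 6+6=12, 6+7=13, 6+9=15, 6+12=18
a = 7: 7+7=14, 7+9=16, 7+12=19
a = 9: 9+9=18, 9+12=21
a = 12: 12+12=24
Distinct sums: {-12, -3, 0, 1, 3, 6, 9, 10, 12, 13, 14, 15, 16, 18, 19, 21, 24}
|A + A| = 17

|A + A| = 17


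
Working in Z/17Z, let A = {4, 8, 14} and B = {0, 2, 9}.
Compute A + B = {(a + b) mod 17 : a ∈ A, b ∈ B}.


Work in Z/17Z: reduce every sum a + b modulo 17.
Enumerate all 9 pairs:
a = 4: 4+0=4, 4+2=6, 4+9=13
a = 8: 8+0=8, 8+2=10, 8+9=0
a = 14: 14+0=14, 14+2=16, 14+9=6
Distinct residues collected: {0, 4, 6, 8, 10, 13, 14, 16}
|A + B| = 8 (out of 17 total residues).

A + B = {0, 4, 6, 8, 10, 13, 14, 16}


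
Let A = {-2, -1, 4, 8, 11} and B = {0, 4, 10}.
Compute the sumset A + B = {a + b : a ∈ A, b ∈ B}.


A + B = {a + b : a ∈ A, b ∈ B}.
Enumerate all |A|·|B| = 5·3 = 15 pairs (a, b) and collect distinct sums.
a = -2: -2+0=-2, -2+4=2, -2+10=8
a = -1: -1+0=-1, -1+4=3, -1+10=9
a = 4: 4+0=4, 4+4=8, 4+10=14
a = 8: 8+0=8, 8+4=12, 8+10=18
a = 11: 11+0=11, 11+4=15, 11+10=21
Collecting distinct sums: A + B = {-2, -1, 2, 3, 4, 8, 9, 11, 12, 14, 15, 18, 21}
|A + B| = 13

A + B = {-2, -1, 2, 3, 4, 8, 9, 11, 12, 14, 15, 18, 21}


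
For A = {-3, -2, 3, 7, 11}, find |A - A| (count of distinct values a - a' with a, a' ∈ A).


A - A = {a - a' : a, a' ∈ A}; |A| = 5.
Bounds: 2|A|-1 ≤ |A - A| ≤ |A|² - |A| + 1, i.e. 9 ≤ |A - A| ≤ 21.
Note: 0 ∈ A - A always (from a - a). The set is symmetric: if d ∈ A - A then -d ∈ A - A.
Enumerate nonzero differences d = a - a' with a > a' (then include -d):
Positive differences: {1, 4, 5, 6, 8, 9, 10, 13, 14}
Full difference set: {0} ∪ (positive diffs) ∪ (negative diffs).
|A - A| = 1 + 2·9 = 19 (matches direct enumeration: 19).

|A - A| = 19


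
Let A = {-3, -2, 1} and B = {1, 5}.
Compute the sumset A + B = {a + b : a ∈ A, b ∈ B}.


A + B = {a + b : a ∈ A, b ∈ B}.
Enumerate all |A|·|B| = 3·2 = 6 pairs (a, b) and collect distinct sums.
a = -3: -3+1=-2, -3+5=2
a = -2: -2+1=-1, -2+5=3
a = 1: 1+1=2, 1+5=6
Collecting distinct sums: A + B = {-2, -1, 2, 3, 6}
|A + B| = 5

A + B = {-2, -1, 2, 3, 6}


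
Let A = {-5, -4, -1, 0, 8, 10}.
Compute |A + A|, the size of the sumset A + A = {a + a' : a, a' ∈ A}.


A + A = {a + a' : a, a' ∈ A}; |A| = 6.
General bounds: 2|A| - 1 ≤ |A + A| ≤ |A|(|A|+1)/2, i.e. 11 ≤ |A + A| ≤ 21.
Lower bound 2|A|-1 is attained iff A is an arithmetic progression.
Enumerate sums a + a' for a ≤ a' (symmetric, so this suffices):
a = -5: -5+-5=-10, -5+-4=-9, -5+-1=-6, -5+0=-5, -5+8=3, -5+10=5
a = -4: -4+-4=-8, -4+-1=-5, -4+0=-4, -4+8=4, -4+10=6
a = -1: -1+-1=-2, -1+0=-1, -1+8=7, -1+10=9
a = 0: 0+0=0, 0+8=8, 0+10=10
a = 8: 8+8=16, 8+10=18
a = 10: 10+10=20
Distinct sums: {-10, -9, -8, -6, -5, -4, -2, -1, 0, 3, 4, 5, 6, 7, 8, 9, 10, 16, 18, 20}
|A + A| = 20

|A + A| = 20


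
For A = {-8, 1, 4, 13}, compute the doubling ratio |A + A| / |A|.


|A| = 4.
Compute A + A by enumerating all 16 pairs.
A + A = {-16, -7, -4, 2, 5, 8, 14, 17, 26}, so |A + A| = 9.
K = |A + A| / |A| = 9/4 (already in lowest terms) ≈ 2.2500.
Reference: AP of size 4 gives K = 7/4 ≈ 1.7500; a fully generic set of size 4 gives K ≈ 2.5000.

|A| = 4, |A + A| = 9, K = 9/4.


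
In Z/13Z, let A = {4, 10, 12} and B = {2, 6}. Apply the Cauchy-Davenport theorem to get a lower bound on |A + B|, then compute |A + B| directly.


Cauchy-Davenport: |A + B| ≥ min(p, |A| + |B| - 1) for A, B nonempty in Z/pZ.
|A| = 3, |B| = 2, p = 13.
CD lower bound = min(13, 3 + 2 - 1) = min(13, 4) = 4.
Compute A + B mod 13 directly:
a = 4: 4+2=6, 4+6=10
a = 10: 10+2=12, 10+6=3
a = 12: 12+2=1, 12+6=5
A + B = {1, 3, 5, 6, 10, 12}, so |A + B| = 6.
Verify: 6 ≥ 4? Yes ✓.

CD lower bound = 4, actual |A + B| = 6.


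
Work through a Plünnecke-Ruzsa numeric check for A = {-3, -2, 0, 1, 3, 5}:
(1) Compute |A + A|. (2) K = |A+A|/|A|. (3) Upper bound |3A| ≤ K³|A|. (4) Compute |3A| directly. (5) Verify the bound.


|A| = 6.
Step 1: Compute A + A by enumerating all 36 pairs.
A + A = {-6, -5, -4, -3, -2, -1, 0, 1, 2, 3, 4, 5, 6, 8, 10}, so |A + A| = 15.
Step 2: Doubling constant K = |A + A|/|A| = 15/6 = 15/6 ≈ 2.5000.
Step 3: Plünnecke-Ruzsa gives |3A| ≤ K³·|A| = (2.5000)³ · 6 ≈ 93.7500.
Step 4: Compute 3A = A + A + A directly by enumerating all triples (a,b,c) ∈ A³; |3A| = 23.
Step 5: Check 23 ≤ 93.7500? Yes ✓.

K = 15/6, Plünnecke-Ruzsa bound K³|A| ≈ 93.7500, |3A| = 23, inequality holds.


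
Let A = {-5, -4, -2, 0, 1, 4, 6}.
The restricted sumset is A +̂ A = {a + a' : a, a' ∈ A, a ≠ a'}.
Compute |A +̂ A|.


Restricted sumset: A +̂ A = {a + a' : a ∈ A, a' ∈ A, a ≠ a'}.
Equivalently, take A + A and drop any sum 2a that is achievable ONLY as a + a for a ∈ A (i.e. sums representable only with equal summands).
Enumerate pairs (a, a') with a < a' (symmetric, so each unordered pair gives one sum; this covers all a ≠ a'):
  -5 + -4 = -9
  -5 + -2 = -7
  -5 + 0 = -5
  -5 + 1 = -4
  -5 + 4 = -1
  -5 + 6 = 1
  -4 + -2 = -6
  -4 + 0 = -4
  -4 + 1 = -3
  -4 + 4 = 0
  -4 + 6 = 2
  -2 + 0 = -2
  -2 + 1 = -1
  -2 + 4 = 2
  -2 + 6 = 4
  0 + 1 = 1
  0 + 4 = 4
  0 + 6 = 6
  1 + 4 = 5
  1 + 6 = 7
  4 + 6 = 10
Collected distinct sums: {-9, -7, -6, -5, -4, -3, -2, -1, 0, 1, 2, 4, 5, 6, 7, 10}
|A +̂ A| = 16
(Reference bound: |A +̂ A| ≥ 2|A| - 3 for |A| ≥ 2, with |A| = 7 giving ≥ 11.)

|A +̂ A| = 16


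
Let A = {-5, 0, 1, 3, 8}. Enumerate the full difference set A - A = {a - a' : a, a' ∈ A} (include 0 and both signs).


A - A = {a - a' : a, a' ∈ A}.
Compute a - a' for each ordered pair (a, a'):
a = -5: -5--5=0, -5-0=-5, -5-1=-6, -5-3=-8, -5-8=-13
a = 0: 0--5=5, 0-0=0, 0-1=-1, 0-3=-3, 0-8=-8
a = 1: 1--5=6, 1-0=1, 1-1=0, 1-3=-2, 1-8=-7
a = 3: 3--5=8, 3-0=3, 3-1=2, 3-3=0, 3-8=-5
a = 8: 8--5=13, 8-0=8, 8-1=7, 8-3=5, 8-8=0
Collecting distinct values (and noting 0 appears from a-a):
A - A = {-13, -8, -7, -6, -5, -3, -2, -1, 0, 1, 2, 3, 5, 6, 7, 8, 13}
|A - A| = 17

A - A = {-13, -8, -7, -6, -5, -3, -2, -1, 0, 1, 2, 3, 5, 6, 7, 8, 13}


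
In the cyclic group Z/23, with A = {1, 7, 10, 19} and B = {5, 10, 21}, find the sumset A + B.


Work in Z/23Z: reduce every sum a + b modulo 23.
Enumerate all 12 pairs:
a = 1: 1+5=6, 1+10=11, 1+21=22
a = 7: 7+5=12, 7+10=17, 7+21=5
a = 10: 10+5=15, 10+10=20, 10+21=8
a = 19: 19+5=1, 19+10=6, 19+21=17
Distinct residues collected: {1, 5, 6, 8, 11, 12, 15, 17, 20, 22}
|A + B| = 10 (out of 23 total residues).

A + B = {1, 5, 6, 8, 11, 12, 15, 17, 20, 22}


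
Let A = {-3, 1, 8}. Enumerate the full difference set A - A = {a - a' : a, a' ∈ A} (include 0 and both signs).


A - A = {a - a' : a, a' ∈ A}.
Compute a - a' for each ordered pair (a, a'):
a = -3: -3--3=0, -3-1=-4, -3-8=-11
a = 1: 1--3=4, 1-1=0, 1-8=-7
a = 8: 8--3=11, 8-1=7, 8-8=0
Collecting distinct values (and noting 0 appears from a-a):
A - A = {-11, -7, -4, 0, 4, 7, 11}
|A - A| = 7

A - A = {-11, -7, -4, 0, 4, 7, 11}


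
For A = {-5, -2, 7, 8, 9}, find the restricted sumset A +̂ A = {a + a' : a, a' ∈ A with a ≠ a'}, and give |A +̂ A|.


Restricted sumset: A +̂ A = {a + a' : a ∈ A, a' ∈ A, a ≠ a'}.
Equivalently, take A + A and drop any sum 2a that is achievable ONLY as a + a for a ∈ A (i.e. sums representable only with equal summands).
Enumerate pairs (a, a') with a < a' (symmetric, so each unordered pair gives one sum; this covers all a ≠ a'):
  -5 + -2 = -7
  -5 + 7 = 2
  -5 + 8 = 3
  -5 + 9 = 4
  -2 + 7 = 5
  -2 + 8 = 6
  -2 + 9 = 7
  7 + 8 = 15
  7 + 9 = 16
  8 + 9 = 17
Collected distinct sums: {-7, 2, 3, 4, 5, 6, 7, 15, 16, 17}
|A +̂ A| = 10
(Reference bound: |A +̂ A| ≥ 2|A| - 3 for |A| ≥ 2, with |A| = 5 giving ≥ 7.)

|A +̂ A| = 10


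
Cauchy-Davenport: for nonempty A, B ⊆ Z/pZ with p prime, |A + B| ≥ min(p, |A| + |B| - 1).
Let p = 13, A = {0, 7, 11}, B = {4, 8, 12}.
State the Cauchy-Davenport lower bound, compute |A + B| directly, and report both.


Cauchy-Davenport: |A + B| ≥ min(p, |A| + |B| - 1) for A, B nonempty in Z/pZ.
|A| = 3, |B| = 3, p = 13.
CD lower bound = min(13, 3 + 3 - 1) = min(13, 5) = 5.
Compute A + B mod 13 directly:
a = 0: 0+4=4, 0+8=8, 0+12=12
a = 7: 7+4=11, 7+8=2, 7+12=6
a = 11: 11+4=2, 11+8=6, 11+12=10
A + B = {2, 4, 6, 8, 10, 11, 12}, so |A + B| = 7.
Verify: 7 ≥ 5? Yes ✓.

CD lower bound = 5, actual |A + B| = 7.


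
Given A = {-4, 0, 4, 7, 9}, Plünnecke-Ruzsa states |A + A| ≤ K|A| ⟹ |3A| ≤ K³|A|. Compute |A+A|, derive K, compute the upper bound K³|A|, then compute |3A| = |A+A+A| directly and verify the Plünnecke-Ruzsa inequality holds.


|A| = 5.
Step 1: Compute A + A by enumerating all 25 pairs.
A + A = {-8, -4, 0, 3, 4, 5, 7, 8, 9, 11, 13, 14, 16, 18}, so |A + A| = 14.
Step 2: Doubling constant K = |A + A|/|A| = 14/5 = 14/5 ≈ 2.8000.
Step 3: Plünnecke-Ruzsa gives |3A| ≤ K³·|A| = (2.8000)³ · 5 ≈ 109.7600.
Step 4: Compute 3A = A + A + A directly by enumerating all triples (a,b,c) ∈ A³; |3A| = 27.
Step 5: Check 27 ≤ 109.7600? Yes ✓.

K = 14/5, Plünnecke-Ruzsa bound K³|A| ≈ 109.7600, |3A| = 27, inequality holds.


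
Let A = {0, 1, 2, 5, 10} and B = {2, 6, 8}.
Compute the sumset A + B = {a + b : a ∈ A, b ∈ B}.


A + B = {a + b : a ∈ A, b ∈ B}.
Enumerate all |A|·|B| = 5·3 = 15 pairs (a, b) and collect distinct sums.
a = 0: 0+2=2, 0+6=6, 0+8=8
a = 1: 1+2=3, 1+6=7, 1+8=9
a = 2: 2+2=4, 2+6=8, 2+8=10
a = 5: 5+2=7, 5+6=11, 5+8=13
a = 10: 10+2=12, 10+6=16, 10+8=18
Collecting distinct sums: A + B = {2, 3, 4, 6, 7, 8, 9, 10, 11, 12, 13, 16, 18}
|A + B| = 13

A + B = {2, 3, 4, 6, 7, 8, 9, 10, 11, 12, 13, 16, 18}


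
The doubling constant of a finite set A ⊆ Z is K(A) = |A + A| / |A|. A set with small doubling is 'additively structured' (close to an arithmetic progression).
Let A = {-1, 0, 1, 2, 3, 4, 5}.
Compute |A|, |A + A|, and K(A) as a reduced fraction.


|A| = 7.
Compute A + A by enumerating all 49 pairs.
A + A = {-2, -1, 0, 1, 2, 3, 4, 5, 6, 7, 8, 9, 10}, so |A + A| = 13.
K = |A + A| / |A| = 13/7 (already in lowest terms) ≈ 1.8571.
Reference: AP of size 7 gives K = 13/7 ≈ 1.8571; a fully generic set of size 7 gives K ≈ 4.0000.

|A| = 7, |A + A| = 13, K = 13/7.


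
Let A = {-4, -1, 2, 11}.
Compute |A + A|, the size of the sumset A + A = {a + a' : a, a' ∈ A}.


A + A = {a + a' : a, a' ∈ A}; |A| = 4.
General bounds: 2|A| - 1 ≤ |A + A| ≤ |A|(|A|+1)/2, i.e. 7 ≤ |A + A| ≤ 10.
Lower bound 2|A|-1 is attained iff A is an arithmetic progression.
Enumerate sums a + a' for a ≤ a' (symmetric, so this suffices):
a = -4: -4+-4=-8, -4+-1=-5, -4+2=-2, -4+11=7
a = -1: -1+-1=-2, -1+2=1, -1+11=10
a = 2: 2+2=4, 2+11=13
a = 11: 11+11=22
Distinct sums: {-8, -5, -2, 1, 4, 7, 10, 13, 22}
|A + A| = 9

|A + A| = 9


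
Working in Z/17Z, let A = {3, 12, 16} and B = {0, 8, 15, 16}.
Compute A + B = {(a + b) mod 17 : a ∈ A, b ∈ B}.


Work in Z/17Z: reduce every sum a + b modulo 17.
Enumerate all 12 pairs:
a = 3: 3+0=3, 3+8=11, 3+15=1, 3+16=2
a = 12: 12+0=12, 12+8=3, 12+15=10, 12+16=11
a = 16: 16+0=16, 16+8=7, 16+15=14, 16+16=15
Distinct residues collected: {1, 2, 3, 7, 10, 11, 12, 14, 15, 16}
|A + B| = 10 (out of 17 total residues).

A + B = {1, 2, 3, 7, 10, 11, 12, 14, 15, 16}


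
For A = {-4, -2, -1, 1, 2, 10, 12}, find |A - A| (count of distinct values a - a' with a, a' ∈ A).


A - A = {a - a' : a, a' ∈ A}; |A| = 7.
Bounds: 2|A|-1 ≤ |A - A| ≤ |A|² - |A| + 1, i.e. 13 ≤ |A - A| ≤ 43.
Note: 0 ∈ A - A always (from a - a). The set is symmetric: if d ∈ A - A then -d ∈ A - A.
Enumerate nonzero differences d = a - a' with a > a' (then include -d):
Positive differences: {1, 2, 3, 4, 5, 6, 8, 9, 10, 11, 12, 13, 14, 16}
Full difference set: {0} ∪ (positive diffs) ∪ (negative diffs).
|A - A| = 1 + 2·14 = 29 (matches direct enumeration: 29).

|A - A| = 29


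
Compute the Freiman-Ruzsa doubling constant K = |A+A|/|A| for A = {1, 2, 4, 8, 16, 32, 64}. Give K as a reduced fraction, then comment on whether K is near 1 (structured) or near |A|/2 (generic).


|A| = 7.
Compute A + A by enumerating all 49 pairs.
A + A = {2, 3, 4, 5, 6, 8, 9, 10, 12, 16, 17, 18, 20, 24, 32, 33, 34, 36, 40, 48, 64, 65, 66, 68, 72, 80, 96, 128}, so |A + A| = 28.
K = |A + A| / |A| = 28/7 = 4/1 ≈ 4.0000.
Reference: AP of size 7 gives K = 13/7 ≈ 1.8571; a fully generic set of size 7 gives K ≈ 4.0000.

|A| = 7, |A + A| = 28, K = 28/7 = 4/1.


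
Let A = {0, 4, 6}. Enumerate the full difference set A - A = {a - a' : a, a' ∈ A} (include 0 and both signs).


A - A = {a - a' : a, a' ∈ A}.
Compute a - a' for each ordered pair (a, a'):
a = 0: 0-0=0, 0-4=-4, 0-6=-6
a = 4: 4-0=4, 4-4=0, 4-6=-2
a = 6: 6-0=6, 6-4=2, 6-6=0
Collecting distinct values (and noting 0 appears from a-a):
A - A = {-6, -4, -2, 0, 2, 4, 6}
|A - A| = 7

A - A = {-6, -4, -2, 0, 2, 4, 6}


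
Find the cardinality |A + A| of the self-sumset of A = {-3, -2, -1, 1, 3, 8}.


A + A = {a + a' : a, a' ∈ A}; |A| = 6.
General bounds: 2|A| - 1 ≤ |A + A| ≤ |A|(|A|+1)/2, i.e. 11 ≤ |A + A| ≤ 21.
Lower bound 2|A|-1 is attained iff A is an arithmetic progression.
Enumerate sums a + a' for a ≤ a' (symmetric, so this suffices):
a = -3: -3+-3=-6, -3+-2=-5, -3+-1=-4, -3+1=-2, -3+3=0, -3+8=5
a = -2: -2+-2=-4, -2+-1=-3, -2+1=-1, -2+3=1, -2+8=6
a = -1: -1+-1=-2, -1+1=0, -1+3=2, -1+8=7
a = 1: 1+1=2, 1+3=4, 1+8=9
a = 3: 3+3=6, 3+8=11
a = 8: 8+8=16
Distinct sums: {-6, -5, -4, -3, -2, -1, 0, 1, 2, 4, 5, 6, 7, 9, 11, 16}
|A + A| = 16

|A + A| = 16


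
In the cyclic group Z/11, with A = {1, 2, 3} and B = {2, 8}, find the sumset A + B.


Work in Z/11Z: reduce every sum a + b modulo 11.
Enumerate all 6 pairs:
a = 1: 1+2=3, 1+8=9
a = 2: 2+2=4, 2+8=10
a = 3: 3+2=5, 3+8=0
Distinct residues collected: {0, 3, 4, 5, 9, 10}
|A + B| = 6 (out of 11 total residues).

A + B = {0, 3, 4, 5, 9, 10}


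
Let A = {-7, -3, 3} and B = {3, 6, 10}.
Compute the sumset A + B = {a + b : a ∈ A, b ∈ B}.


A + B = {a + b : a ∈ A, b ∈ B}.
Enumerate all |A|·|B| = 3·3 = 9 pairs (a, b) and collect distinct sums.
a = -7: -7+3=-4, -7+6=-1, -7+10=3
a = -3: -3+3=0, -3+6=3, -3+10=7
a = 3: 3+3=6, 3+6=9, 3+10=13
Collecting distinct sums: A + B = {-4, -1, 0, 3, 6, 7, 9, 13}
|A + B| = 8

A + B = {-4, -1, 0, 3, 6, 7, 9, 13}


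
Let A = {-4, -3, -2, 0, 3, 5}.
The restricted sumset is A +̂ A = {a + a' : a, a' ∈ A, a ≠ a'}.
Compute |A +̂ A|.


Restricted sumset: A +̂ A = {a + a' : a ∈ A, a' ∈ A, a ≠ a'}.
Equivalently, take A + A and drop any sum 2a that is achievable ONLY as a + a for a ∈ A (i.e. sums representable only with equal summands).
Enumerate pairs (a, a') with a < a' (symmetric, so each unordered pair gives one sum; this covers all a ≠ a'):
  -4 + -3 = -7
  -4 + -2 = -6
  -4 + 0 = -4
  -4 + 3 = -1
  -4 + 5 = 1
  -3 + -2 = -5
  -3 + 0 = -3
  -3 + 3 = 0
  -3 + 5 = 2
  -2 + 0 = -2
  -2 + 3 = 1
  -2 + 5 = 3
  0 + 3 = 3
  0 + 5 = 5
  3 + 5 = 8
Collected distinct sums: {-7, -6, -5, -4, -3, -2, -1, 0, 1, 2, 3, 5, 8}
|A +̂ A| = 13
(Reference bound: |A +̂ A| ≥ 2|A| - 3 for |A| ≥ 2, with |A| = 6 giving ≥ 9.)

|A +̂ A| = 13


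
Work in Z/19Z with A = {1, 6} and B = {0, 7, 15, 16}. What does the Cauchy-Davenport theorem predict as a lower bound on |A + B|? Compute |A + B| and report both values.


Cauchy-Davenport: |A + B| ≥ min(p, |A| + |B| - 1) for A, B nonempty in Z/pZ.
|A| = 2, |B| = 4, p = 19.
CD lower bound = min(19, 2 + 4 - 1) = min(19, 5) = 5.
Compute A + B mod 19 directly:
a = 1: 1+0=1, 1+7=8, 1+15=16, 1+16=17
a = 6: 6+0=6, 6+7=13, 6+15=2, 6+16=3
A + B = {1, 2, 3, 6, 8, 13, 16, 17}, so |A + B| = 8.
Verify: 8 ≥ 5? Yes ✓.

CD lower bound = 5, actual |A + B| = 8.


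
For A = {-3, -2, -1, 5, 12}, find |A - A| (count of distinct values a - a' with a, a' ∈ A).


A - A = {a - a' : a, a' ∈ A}; |A| = 5.
Bounds: 2|A|-1 ≤ |A - A| ≤ |A|² - |A| + 1, i.e. 9 ≤ |A - A| ≤ 21.
Note: 0 ∈ A - A always (from a - a). The set is symmetric: if d ∈ A - A then -d ∈ A - A.
Enumerate nonzero differences d = a - a' with a > a' (then include -d):
Positive differences: {1, 2, 6, 7, 8, 13, 14, 15}
Full difference set: {0} ∪ (positive diffs) ∪ (negative diffs).
|A - A| = 1 + 2·8 = 17 (matches direct enumeration: 17).

|A - A| = 17


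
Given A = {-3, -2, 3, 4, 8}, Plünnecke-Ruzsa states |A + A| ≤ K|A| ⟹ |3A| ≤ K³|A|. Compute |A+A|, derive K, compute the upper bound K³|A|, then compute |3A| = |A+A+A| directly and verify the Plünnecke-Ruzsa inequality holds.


|A| = 5.
Step 1: Compute A + A by enumerating all 25 pairs.
A + A = {-6, -5, -4, 0, 1, 2, 5, 6, 7, 8, 11, 12, 16}, so |A + A| = 13.
Step 2: Doubling constant K = |A + A|/|A| = 13/5 = 13/5 ≈ 2.6000.
Step 3: Plünnecke-Ruzsa gives |3A| ≤ K³·|A| = (2.6000)³ · 5 ≈ 87.8800.
Step 4: Compute 3A = A + A + A directly by enumerating all triples (a,b,c) ∈ A³; |3A| = 25.
Step 5: Check 25 ≤ 87.8800? Yes ✓.

K = 13/5, Plünnecke-Ruzsa bound K³|A| ≈ 87.8800, |3A| = 25, inequality holds.


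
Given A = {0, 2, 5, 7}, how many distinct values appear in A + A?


A + A = {a + a' : a, a' ∈ A}; |A| = 4.
General bounds: 2|A| - 1 ≤ |A + A| ≤ |A|(|A|+1)/2, i.e. 7 ≤ |A + A| ≤ 10.
Lower bound 2|A|-1 is attained iff A is an arithmetic progression.
Enumerate sums a + a' for a ≤ a' (symmetric, so this suffices):
a = 0: 0+0=0, 0+2=2, 0+5=5, 0+7=7
a = 2: 2+2=4, 2+5=7, 2+7=9
a = 5: 5+5=10, 5+7=12
a = 7: 7+7=14
Distinct sums: {0, 2, 4, 5, 7, 9, 10, 12, 14}
|A + A| = 9

|A + A| = 9


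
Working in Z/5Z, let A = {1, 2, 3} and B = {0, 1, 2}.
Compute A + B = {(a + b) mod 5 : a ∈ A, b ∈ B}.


Work in Z/5Z: reduce every sum a + b modulo 5.
Enumerate all 9 pairs:
a = 1: 1+0=1, 1+1=2, 1+2=3
a = 2: 2+0=2, 2+1=3, 2+2=4
a = 3: 3+0=3, 3+1=4, 3+2=0
Distinct residues collected: {0, 1, 2, 3, 4}
|A + B| = 5 (out of 5 total residues).

A + B = {0, 1, 2, 3, 4}


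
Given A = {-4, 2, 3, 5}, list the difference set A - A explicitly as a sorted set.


A - A = {a - a' : a, a' ∈ A}.
Compute a - a' for each ordered pair (a, a'):
a = -4: -4--4=0, -4-2=-6, -4-3=-7, -4-5=-9
a = 2: 2--4=6, 2-2=0, 2-3=-1, 2-5=-3
a = 3: 3--4=7, 3-2=1, 3-3=0, 3-5=-2
a = 5: 5--4=9, 5-2=3, 5-3=2, 5-5=0
Collecting distinct values (and noting 0 appears from a-a):
A - A = {-9, -7, -6, -3, -2, -1, 0, 1, 2, 3, 6, 7, 9}
|A - A| = 13

A - A = {-9, -7, -6, -3, -2, -1, 0, 1, 2, 3, 6, 7, 9}


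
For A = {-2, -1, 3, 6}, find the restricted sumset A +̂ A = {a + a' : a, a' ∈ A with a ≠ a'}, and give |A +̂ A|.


Restricted sumset: A +̂ A = {a + a' : a ∈ A, a' ∈ A, a ≠ a'}.
Equivalently, take A + A and drop any sum 2a that is achievable ONLY as a + a for a ∈ A (i.e. sums representable only with equal summands).
Enumerate pairs (a, a') with a < a' (symmetric, so each unordered pair gives one sum; this covers all a ≠ a'):
  -2 + -1 = -3
  -2 + 3 = 1
  -2 + 6 = 4
  -1 + 3 = 2
  -1 + 6 = 5
  3 + 6 = 9
Collected distinct sums: {-3, 1, 2, 4, 5, 9}
|A +̂ A| = 6
(Reference bound: |A +̂ A| ≥ 2|A| - 3 for |A| ≥ 2, with |A| = 4 giving ≥ 5.)

|A +̂ A| = 6


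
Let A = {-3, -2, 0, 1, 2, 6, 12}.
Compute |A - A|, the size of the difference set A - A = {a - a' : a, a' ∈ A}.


A - A = {a - a' : a, a' ∈ A}; |A| = 7.
Bounds: 2|A|-1 ≤ |A - A| ≤ |A|² - |A| + 1, i.e. 13 ≤ |A - A| ≤ 43.
Note: 0 ∈ A - A always (from a - a). The set is symmetric: if d ∈ A - A then -d ∈ A - A.
Enumerate nonzero differences d = a - a' with a > a' (then include -d):
Positive differences: {1, 2, 3, 4, 5, 6, 8, 9, 10, 11, 12, 14, 15}
Full difference set: {0} ∪ (positive diffs) ∪ (negative diffs).
|A - A| = 1 + 2·13 = 27 (matches direct enumeration: 27).

|A - A| = 27


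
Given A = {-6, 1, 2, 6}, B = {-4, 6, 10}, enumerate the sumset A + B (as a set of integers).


A + B = {a + b : a ∈ A, b ∈ B}.
Enumerate all |A|·|B| = 4·3 = 12 pairs (a, b) and collect distinct sums.
a = -6: -6+-4=-10, -6+6=0, -6+10=4
a = 1: 1+-4=-3, 1+6=7, 1+10=11
a = 2: 2+-4=-2, 2+6=8, 2+10=12
a = 6: 6+-4=2, 6+6=12, 6+10=16
Collecting distinct sums: A + B = {-10, -3, -2, 0, 2, 4, 7, 8, 11, 12, 16}
|A + B| = 11

A + B = {-10, -3, -2, 0, 2, 4, 7, 8, 11, 12, 16}


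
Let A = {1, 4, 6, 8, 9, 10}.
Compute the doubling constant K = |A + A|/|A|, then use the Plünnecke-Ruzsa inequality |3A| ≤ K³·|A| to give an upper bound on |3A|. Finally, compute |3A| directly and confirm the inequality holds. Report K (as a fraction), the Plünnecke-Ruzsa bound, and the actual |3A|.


|A| = 6.
Step 1: Compute A + A by enumerating all 36 pairs.
A + A = {2, 5, 7, 8, 9, 10, 11, 12, 13, 14, 15, 16, 17, 18, 19, 20}, so |A + A| = 16.
Step 2: Doubling constant K = |A + A|/|A| = 16/6 = 16/6 ≈ 2.6667.
Step 3: Plünnecke-Ruzsa gives |3A| ≤ K³·|A| = (2.6667)³ · 6 ≈ 113.7778.
Step 4: Compute 3A = A + A + A directly by enumerating all triples (a,b,c) ∈ A³; |3A| = 25.
Step 5: Check 25 ≤ 113.7778? Yes ✓.

K = 16/6, Plünnecke-Ruzsa bound K³|A| ≈ 113.7778, |3A| = 25, inequality holds.


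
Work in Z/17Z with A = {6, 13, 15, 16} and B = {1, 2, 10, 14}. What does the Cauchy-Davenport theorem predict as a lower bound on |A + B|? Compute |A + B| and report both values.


Cauchy-Davenport: |A + B| ≥ min(p, |A| + |B| - 1) for A, B nonempty in Z/pZ.
|A| = 4, |B| = 4, p = 17.
CD lower bound = min(17, 4 + 4 - 1) = min(17, 7) = 7.
Compute A + B mod 17 directly:
a = 6: 6+1=7, 6+2=8, 6+10=16, 6+14=3
a = 13: 13+1=14, 13+2=15, 13+10=6, 13+14=10
a = 15: 15+1=16, 15+2=0, 15+10=8, 15+14=12
a = 16: 16+1=0, 16+2=1, 16+10=9, 16+14=13
A + B = {0, 1, 3, 6, 7, 8, 9, 10, 12, 13, 14, 15, 16}, so |A + B| = 13.
Verify: 13 ≥ 7? Yes ✓.

CD lower bound = 7, actual |A + B| = 13.
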